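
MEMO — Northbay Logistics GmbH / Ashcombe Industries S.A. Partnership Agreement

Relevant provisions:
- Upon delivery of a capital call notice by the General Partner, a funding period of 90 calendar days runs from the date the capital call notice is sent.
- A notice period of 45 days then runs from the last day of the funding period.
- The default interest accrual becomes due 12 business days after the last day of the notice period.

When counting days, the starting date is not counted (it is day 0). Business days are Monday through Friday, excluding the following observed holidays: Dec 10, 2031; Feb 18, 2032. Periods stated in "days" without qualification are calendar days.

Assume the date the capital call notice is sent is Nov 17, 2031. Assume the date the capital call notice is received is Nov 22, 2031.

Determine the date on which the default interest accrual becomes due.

Adding 90 calendar days to Nov 17, 2031 gives Feb 15, 2032, which is the last day of the funding period.
Adding 45 calendar days to Feb 15, 2032 gives Mar 31, 2032, which is the last day of the notice period.
From Wednesday, Mar 31, 2032, 12 business days (Apr 1, Apr 2, Apr 5, Apr 6, …, Apr 14, Apr 15, Apr 16, skipping weekends) brings us to Friday, Apr 16, 2032, which is the date on which the default interest accrual becomes due.

Apr 16, 2032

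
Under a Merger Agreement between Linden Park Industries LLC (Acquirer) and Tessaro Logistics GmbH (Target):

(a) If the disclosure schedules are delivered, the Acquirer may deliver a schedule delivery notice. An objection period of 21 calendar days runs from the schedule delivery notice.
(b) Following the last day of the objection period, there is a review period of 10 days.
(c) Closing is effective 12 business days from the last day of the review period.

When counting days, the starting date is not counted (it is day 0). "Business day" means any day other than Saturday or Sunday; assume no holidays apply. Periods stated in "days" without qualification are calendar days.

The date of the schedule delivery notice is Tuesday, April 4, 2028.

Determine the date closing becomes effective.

The last day of the objection period: April 4, 2028 + 21 days = April 25, 2028.
The last day of the review period: 10 calendar days after April 25, 2028 is May 5, 2028.
The date closing becomes effective: 12 business days after Friday, May 5, 2028, skipping weekends — May 8, May 9, May 10, May 11, …, May 19, May 22, May 23 — lands on Tuesday, May 23, 2028.

May 23, 2028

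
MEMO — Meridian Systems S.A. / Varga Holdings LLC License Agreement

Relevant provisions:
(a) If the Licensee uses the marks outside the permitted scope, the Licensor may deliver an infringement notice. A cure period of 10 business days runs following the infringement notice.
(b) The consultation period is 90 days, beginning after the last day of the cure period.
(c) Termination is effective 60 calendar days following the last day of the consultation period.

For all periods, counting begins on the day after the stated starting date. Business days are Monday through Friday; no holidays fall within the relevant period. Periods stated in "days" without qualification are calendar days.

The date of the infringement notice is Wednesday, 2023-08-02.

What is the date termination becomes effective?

2024-01-13

From Wednesday, 2023-08-02, 10 business days (Aug 3, Aug 4, Aug 7, Aug 8, Aug 9, Aug 10, Aug 11, Aug 14, Aug 15, Aug 16, skipping weekends) brings us to Wednesday, 2023-08-16, which is the last day of the cure period.
Adding 90 calendar days to 2023-08-16 gives 2023-11-14, which is the last day of the consultation period.
The date termination becomes effective: 60 calendar days after 2023-11-14 is 2024-01-13.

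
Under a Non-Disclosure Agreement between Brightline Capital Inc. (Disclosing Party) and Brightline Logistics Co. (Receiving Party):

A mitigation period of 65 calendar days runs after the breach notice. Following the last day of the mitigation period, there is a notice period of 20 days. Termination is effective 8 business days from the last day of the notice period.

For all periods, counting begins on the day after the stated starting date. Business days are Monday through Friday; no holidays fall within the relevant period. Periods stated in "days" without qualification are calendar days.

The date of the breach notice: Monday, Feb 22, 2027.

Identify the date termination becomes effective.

The last day of the mitigation period: 65 calendar days after Feb 22, 2027 is Apr 28, 2027.
Adding 20 calendar days to Apr 28, 2027 gives May 18, 2027, which is the last day of the notice period.
The date termination becomes effective: 8 business days after Tuesday, May 18, 2027, skipping weekends — May 19, May 20, May 21, May 24, May 25, May 26, May 27, May 28 — lands on Friday, May 28, 2027.

May 28, 2027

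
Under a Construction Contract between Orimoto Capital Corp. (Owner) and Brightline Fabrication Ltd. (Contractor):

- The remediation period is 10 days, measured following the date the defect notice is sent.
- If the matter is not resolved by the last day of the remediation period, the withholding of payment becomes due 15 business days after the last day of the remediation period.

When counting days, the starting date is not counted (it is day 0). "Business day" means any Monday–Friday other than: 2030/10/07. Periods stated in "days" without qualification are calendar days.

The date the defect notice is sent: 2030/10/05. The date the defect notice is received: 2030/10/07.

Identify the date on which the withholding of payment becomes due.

2030/11/05

The last day of the remediation period: 10 calendar days after 2030/10/05 is 2030/10/15.
The date on which the withholding of payment becomes due: 15 business days after Tuesday, 2030/10/15, skipping weekends — Oct 16, Oct 17, Oct 18, Oct 21, …, Nov 1, Nov 4, Nov 5 — lands on Tuesday, 2030/11/05.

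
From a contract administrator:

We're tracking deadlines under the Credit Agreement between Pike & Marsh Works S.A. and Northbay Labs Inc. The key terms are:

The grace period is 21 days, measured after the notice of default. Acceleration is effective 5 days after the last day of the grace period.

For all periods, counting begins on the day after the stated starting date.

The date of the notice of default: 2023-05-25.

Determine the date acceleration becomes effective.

2023-06-20

The last day of the grace period: 2023-05-25 + 21 days = 2023-06-15.
Adding 5 calendar days to 2023-06-15 gives 2023-06-20, which is the date acceleration becomes effective.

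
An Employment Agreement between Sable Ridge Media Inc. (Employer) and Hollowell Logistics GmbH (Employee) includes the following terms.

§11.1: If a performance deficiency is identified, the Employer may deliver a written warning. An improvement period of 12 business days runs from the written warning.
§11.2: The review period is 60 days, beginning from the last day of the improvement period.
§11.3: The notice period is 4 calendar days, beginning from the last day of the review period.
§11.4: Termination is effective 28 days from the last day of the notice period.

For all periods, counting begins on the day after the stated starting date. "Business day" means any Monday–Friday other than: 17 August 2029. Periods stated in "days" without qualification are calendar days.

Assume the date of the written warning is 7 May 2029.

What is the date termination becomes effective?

From Monday, 7 May 2029, 12 business days (May 8, May 9, May 10, May 11, …, May 21, May 22, May 23, skipping weekends) brings us to Wednesday, 23 May 2029, which is the last day of the improvement period.
Adding 60 calendar days to 23 May 2029 gives 22 July 2029, which is the last day of the review period.
The last day of the notice period: 22 July 2029 + 4 days = 26 July 2029.
The date termination becomes effective: 26 July 2029 + 28 days = 23 August 2029.

23 August 2029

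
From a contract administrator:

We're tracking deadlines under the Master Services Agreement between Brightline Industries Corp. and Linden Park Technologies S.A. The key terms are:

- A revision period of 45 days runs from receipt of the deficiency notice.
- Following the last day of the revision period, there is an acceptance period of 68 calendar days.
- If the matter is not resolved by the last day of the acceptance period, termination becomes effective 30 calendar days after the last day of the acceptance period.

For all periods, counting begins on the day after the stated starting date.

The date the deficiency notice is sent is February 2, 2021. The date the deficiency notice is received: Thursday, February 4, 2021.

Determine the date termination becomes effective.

Adding 45 calendar days to February 4, 2021 gives March 21, 2021, which is the last day of the revision period.
Adding 68 calendar days to March 21, 2021 gives May 28, 2021, which is the last day of the acceptance period.
The date termination becomes effective: May 28, 2021 + 30 days = June 27, 2021.

June 27, 2021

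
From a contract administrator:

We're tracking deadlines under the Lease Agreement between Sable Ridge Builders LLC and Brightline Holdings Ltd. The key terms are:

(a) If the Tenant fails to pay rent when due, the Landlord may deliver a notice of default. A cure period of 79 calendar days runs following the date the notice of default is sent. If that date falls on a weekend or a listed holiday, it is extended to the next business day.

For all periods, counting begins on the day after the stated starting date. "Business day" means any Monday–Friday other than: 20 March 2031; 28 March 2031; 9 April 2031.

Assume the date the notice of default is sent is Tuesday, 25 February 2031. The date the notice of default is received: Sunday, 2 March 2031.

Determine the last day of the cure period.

The last day of the cure period: 79 calendar days after 25 February 2031 is 15 May 2031. 15 May 2031 is a Thursday and is not a listed holiday, so no roll-forward applies.

15 May 2031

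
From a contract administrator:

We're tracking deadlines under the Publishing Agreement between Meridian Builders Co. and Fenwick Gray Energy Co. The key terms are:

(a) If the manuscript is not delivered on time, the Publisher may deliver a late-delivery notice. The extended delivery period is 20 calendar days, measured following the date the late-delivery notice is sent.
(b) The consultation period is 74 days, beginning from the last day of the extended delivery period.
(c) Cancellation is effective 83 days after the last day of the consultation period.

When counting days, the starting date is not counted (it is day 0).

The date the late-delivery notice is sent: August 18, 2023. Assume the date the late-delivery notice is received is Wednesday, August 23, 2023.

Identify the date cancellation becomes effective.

February 11, 2024

Adding 20 calendar days to August 18, 2023 gives September 7, 2023, which is the last day of the extended delivery period.
The last day of the consultation period: September 7, 2023 + 74 days = November 20, 2023.
Adding 83 calendar days to November 20, 2023 gives February 11, 2024, which is the date cancellation becomes effective.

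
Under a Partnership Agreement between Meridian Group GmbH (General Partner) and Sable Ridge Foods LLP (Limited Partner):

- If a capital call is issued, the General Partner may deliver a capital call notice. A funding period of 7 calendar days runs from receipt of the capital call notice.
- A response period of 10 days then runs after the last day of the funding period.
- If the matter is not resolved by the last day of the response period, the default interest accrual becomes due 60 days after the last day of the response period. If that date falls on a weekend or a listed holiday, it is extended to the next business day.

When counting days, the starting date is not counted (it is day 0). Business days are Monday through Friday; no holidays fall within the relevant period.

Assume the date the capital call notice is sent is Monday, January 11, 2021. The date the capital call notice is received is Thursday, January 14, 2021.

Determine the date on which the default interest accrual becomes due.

The last day of the funding period: January 14, 2021 + 7 days = January 21, 2021.
The last day of the response period: 10 calendar days after January 21, 2021 is January 31, 2021.
The date on which the default interest accrual becomes due: January 31, 2021 + 60 days = April 1, 2021. April 1, 2021 is a Thursday, so no roll-forward applies.

April 1, 2021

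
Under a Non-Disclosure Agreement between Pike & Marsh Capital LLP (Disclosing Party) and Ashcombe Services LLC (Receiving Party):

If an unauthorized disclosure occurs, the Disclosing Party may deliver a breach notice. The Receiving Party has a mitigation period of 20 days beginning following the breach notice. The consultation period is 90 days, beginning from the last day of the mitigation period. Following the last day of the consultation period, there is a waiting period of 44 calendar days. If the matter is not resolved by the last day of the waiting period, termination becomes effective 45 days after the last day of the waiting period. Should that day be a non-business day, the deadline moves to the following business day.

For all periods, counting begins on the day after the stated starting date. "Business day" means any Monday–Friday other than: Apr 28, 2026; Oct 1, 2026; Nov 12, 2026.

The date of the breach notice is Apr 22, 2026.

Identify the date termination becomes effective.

Nov 9, 2026

Adding 20 calendar days to Apr 22, 2026 gives May 12, 2026, which is the last day of the mitigation period.
The last day of the consultation period: 90 calendar days after May 12, 2026 is Aug 10, 2026.
Adding 44 calendar days to Aug 10, 2026 gives Sep 23, 2026, which is the last day of the waiting period.
The date termination becomes effective: 45 calendar days after Sep 23, 2026 is Nov 7, 2026. That falls on a Saturday, so it rolls to the next business day, Monday, Nov 9, 2026.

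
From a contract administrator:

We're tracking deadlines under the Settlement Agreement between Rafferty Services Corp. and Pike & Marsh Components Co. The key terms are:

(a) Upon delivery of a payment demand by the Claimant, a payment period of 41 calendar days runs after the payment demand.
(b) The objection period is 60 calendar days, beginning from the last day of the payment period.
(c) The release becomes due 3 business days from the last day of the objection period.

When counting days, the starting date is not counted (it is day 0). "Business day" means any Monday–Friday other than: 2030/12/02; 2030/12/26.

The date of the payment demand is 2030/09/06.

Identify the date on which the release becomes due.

2030/12/19

The last day of the payment period: 2030/09/06 + 41 days = 2030/10/17.
The last day of the objection period: 60 calendar days after 2030/10/17 is 2030/12/16.
From Monday, 2030/12/16, 3 business days (Dec 17, Dec 18, Dec 19, skipping weekends) brings us to Thursday, 2030/12/19, which is the date on which the release becomes due.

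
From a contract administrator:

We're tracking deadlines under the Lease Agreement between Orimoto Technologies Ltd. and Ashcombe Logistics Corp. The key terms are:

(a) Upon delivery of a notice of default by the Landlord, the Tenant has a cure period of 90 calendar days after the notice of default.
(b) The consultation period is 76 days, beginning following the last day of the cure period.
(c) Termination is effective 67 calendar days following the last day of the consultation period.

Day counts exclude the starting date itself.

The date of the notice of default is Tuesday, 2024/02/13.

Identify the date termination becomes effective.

2024/10/03

The last day of the cure period: 90 calendar days after 2024/02/13 is 2024/05/13.
The last day of the consultation period: 2024/05/13 + 76 days = 2024/07/28.
The date termination becomes effective: 67 calendar days after 2024/07/28 is 2024/10/03.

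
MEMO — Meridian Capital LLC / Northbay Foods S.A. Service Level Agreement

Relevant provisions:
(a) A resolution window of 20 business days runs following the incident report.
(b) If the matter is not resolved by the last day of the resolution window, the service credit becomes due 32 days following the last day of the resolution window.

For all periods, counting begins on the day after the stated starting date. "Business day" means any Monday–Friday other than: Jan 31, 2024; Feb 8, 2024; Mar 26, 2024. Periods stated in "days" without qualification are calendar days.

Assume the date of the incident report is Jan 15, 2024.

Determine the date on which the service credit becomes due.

Mar 17, 2024

The last day of the resolution window: 20 business days after Monday, Jan 15, 2024, skipping weekends and the listed holidays on Jan 31, Feb 8 — Jan 16, Jan 17, Jan 18, Jan 19, …, Feb 12, Feb 13, Feb 14 — lands on Wednesday, Feb 14, 2024.
Adding 32 calendar days to Feb 14, 2024 gives Mar 17, 2024, which is the date on which the service credit becomes due.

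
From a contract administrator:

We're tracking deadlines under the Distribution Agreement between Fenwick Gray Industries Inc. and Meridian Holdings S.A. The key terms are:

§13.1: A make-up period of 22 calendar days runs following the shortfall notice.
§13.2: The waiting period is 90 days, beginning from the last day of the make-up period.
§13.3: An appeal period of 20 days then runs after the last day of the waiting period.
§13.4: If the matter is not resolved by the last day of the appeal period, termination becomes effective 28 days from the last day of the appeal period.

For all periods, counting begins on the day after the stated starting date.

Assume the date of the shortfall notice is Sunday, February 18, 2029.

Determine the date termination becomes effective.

July 28, 2029

The last day of the make-up period: February 18, 2029 + 22 days = March 12, 2029.
The last day of the waiting period: 90 calendar days after March 12, 2029 is June 10, 2029.
Adding 20 calendar days to June 10, 2029 gives June 30, 2029, which is the last day of the appeal period.
The date termination becomes effective: June 30, 2029 + 28 days = July 28, 2029.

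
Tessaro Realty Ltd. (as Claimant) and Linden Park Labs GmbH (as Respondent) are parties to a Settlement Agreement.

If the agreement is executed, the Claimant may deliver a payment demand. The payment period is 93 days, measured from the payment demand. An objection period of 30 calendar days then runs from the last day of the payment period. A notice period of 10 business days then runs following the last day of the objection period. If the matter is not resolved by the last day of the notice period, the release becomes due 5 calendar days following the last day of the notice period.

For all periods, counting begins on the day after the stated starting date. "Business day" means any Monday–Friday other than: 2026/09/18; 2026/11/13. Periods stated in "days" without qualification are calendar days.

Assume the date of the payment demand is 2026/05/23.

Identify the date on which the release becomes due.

2026/10/12

Adding 93 calendar days to 2026/05/23 gives 2026/08/24, which is the last day of the payment period.
Adding 30 calendar days to 2026/08/24 gives 2026/09/23, which is the last day of the objection period.
The last day of the notice period: counting 10 business days from Wednesday, 2026/09/23 (Sep 24, Sep 25, Sep 28, Sep 29, Sep 30, Oct 1, Oct 2, Oct 5, Oct 6, Oct 7, skipping weekends) reaches Wednesday, 2026/10/07.
The date on which the release becomes due: 2026/10/07 + 5 days = 2026/10/12.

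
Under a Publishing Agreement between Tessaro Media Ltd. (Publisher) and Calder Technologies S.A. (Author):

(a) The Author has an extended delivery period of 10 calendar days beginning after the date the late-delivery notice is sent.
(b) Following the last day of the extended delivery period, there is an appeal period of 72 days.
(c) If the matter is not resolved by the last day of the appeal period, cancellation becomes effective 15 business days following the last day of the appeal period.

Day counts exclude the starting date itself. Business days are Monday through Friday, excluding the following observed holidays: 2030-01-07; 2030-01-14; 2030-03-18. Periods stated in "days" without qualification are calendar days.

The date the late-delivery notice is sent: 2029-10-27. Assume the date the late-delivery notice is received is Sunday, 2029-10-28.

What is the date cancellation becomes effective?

2030-02-07

The last day of the extended delivery period: 10 calendar days after 2029-10-27 is 2029-11-06.
The last day of the appeal period: 72 calendar days after 2029-11-06 is 2030-01-17.
From Thursday, 2030-01-17, 15 business days (Jan 18, Jan 21, Jan 22, Jan 23, …, Feb 5, Feb 6, Feb 7, skipping weekends) brings us to Thursday, 2030-02-07, which is the date cancellation becomes effective.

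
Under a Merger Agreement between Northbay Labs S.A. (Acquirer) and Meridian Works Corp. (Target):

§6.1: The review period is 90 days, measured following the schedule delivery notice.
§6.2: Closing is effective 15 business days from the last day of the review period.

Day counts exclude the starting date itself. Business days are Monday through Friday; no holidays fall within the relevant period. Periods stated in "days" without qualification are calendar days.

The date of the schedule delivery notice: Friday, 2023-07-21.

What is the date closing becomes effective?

2023-11-09

The last day of the review period: 2023-07-21 + 90 days = 2023-10-19.
The date closing becomes effective: 15 business days after Thursday, 2023-10-19, skipping weekends — Oct 20, Oct 23, Oct 24, Oct 25, …, Nov 7, Nov 8, Nov 9 — lands on Thursday, 2023-11-09.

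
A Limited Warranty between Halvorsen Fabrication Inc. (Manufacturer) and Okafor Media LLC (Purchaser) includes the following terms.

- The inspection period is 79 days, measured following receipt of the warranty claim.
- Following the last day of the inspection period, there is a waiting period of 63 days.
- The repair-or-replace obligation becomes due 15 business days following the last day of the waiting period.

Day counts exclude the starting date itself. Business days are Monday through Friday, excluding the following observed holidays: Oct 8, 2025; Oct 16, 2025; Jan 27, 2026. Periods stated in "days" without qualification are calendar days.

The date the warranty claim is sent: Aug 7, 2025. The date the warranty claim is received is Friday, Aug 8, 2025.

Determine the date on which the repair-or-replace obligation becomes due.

The last day of the inspection period: 79 calendar days after Aug 8, 2025 is Oct 26, 2025.
The last day of the waiting period: 63 calendar days after Oct 26, 2025 is Dec 28, 2025.
The date on which the repair-or-replace obligation becomes due: 15 business days after Sunday, Dec 28, 2025, skipping weekends — Dec 29, Dec 30, Dec 31, Jan 1, …, Jan 14, Jan 15, Jan 16 — lands on Friday, Jan 16, 2026.

Jan 16, 2026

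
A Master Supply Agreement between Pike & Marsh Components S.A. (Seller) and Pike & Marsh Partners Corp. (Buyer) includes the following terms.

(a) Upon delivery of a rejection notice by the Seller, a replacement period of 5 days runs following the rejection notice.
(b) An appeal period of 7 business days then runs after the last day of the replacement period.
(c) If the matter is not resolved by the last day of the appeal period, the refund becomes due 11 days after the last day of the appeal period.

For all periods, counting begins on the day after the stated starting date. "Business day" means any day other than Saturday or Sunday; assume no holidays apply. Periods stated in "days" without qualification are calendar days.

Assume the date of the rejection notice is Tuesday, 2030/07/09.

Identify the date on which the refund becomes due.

2030/08/03

The last day of the replacement period: 2030/07/09 + 5 days = 2030/07/14.
The last day of the appeal period: counting 7 business days from Sunday, 2030/07/14 (Jul 15, Jul 16, Jul 17, Jul 18, Jul 19, Jul 22, Jul 23, skipping weekends) reaches Tuesday, 2030/07/23.
The date on which the refund becomes due: 2030/07/23 + 11 days = 2030/08/03.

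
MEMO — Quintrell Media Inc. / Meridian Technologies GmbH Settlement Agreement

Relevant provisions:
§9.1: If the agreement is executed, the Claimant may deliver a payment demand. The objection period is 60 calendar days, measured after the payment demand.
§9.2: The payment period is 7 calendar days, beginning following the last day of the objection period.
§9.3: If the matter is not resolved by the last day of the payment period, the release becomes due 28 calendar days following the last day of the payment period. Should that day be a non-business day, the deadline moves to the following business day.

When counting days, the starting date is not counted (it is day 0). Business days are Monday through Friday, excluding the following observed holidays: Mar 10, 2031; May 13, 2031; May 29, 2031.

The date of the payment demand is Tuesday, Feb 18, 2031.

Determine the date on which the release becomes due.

The last day of the objection period: 60 calendar days after Feb 18, 2031 is Apr 19, 2031.
The last day of the payment period: Apr 19, 2031 + 7 days = Apr 26, 2031.
The date on which the release becomes due: Apr 26, 2031 + 28 days = May 24, 2031. That falls on a Saturday, so it rolls to the next business day, Monday, May 26, 2031.

May 26, 2031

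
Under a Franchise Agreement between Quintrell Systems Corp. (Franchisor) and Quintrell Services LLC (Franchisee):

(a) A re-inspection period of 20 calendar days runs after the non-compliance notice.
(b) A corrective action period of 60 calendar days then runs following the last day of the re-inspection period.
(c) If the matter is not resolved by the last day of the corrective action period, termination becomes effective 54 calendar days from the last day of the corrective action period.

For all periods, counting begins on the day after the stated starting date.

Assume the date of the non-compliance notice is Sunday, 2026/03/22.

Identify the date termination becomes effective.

2026/08/03

The last day of the re-inspection period: 20 calendar days after 2026/03/22 is 2026/04/11.
Adding 60 calendar days to 2026/04/11 gives 2026/06/10, which is the last day of the corrective action period.
The date termination becomes effective: 2026/06/10 + 54 days = 2026/08/03.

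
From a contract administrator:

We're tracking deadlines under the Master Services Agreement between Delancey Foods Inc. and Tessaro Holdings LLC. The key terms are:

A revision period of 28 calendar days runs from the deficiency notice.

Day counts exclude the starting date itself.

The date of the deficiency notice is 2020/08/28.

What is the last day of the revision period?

2020/09/25

The last day of the revision period: 2020/08/28 + 28 days = 2020/09/25.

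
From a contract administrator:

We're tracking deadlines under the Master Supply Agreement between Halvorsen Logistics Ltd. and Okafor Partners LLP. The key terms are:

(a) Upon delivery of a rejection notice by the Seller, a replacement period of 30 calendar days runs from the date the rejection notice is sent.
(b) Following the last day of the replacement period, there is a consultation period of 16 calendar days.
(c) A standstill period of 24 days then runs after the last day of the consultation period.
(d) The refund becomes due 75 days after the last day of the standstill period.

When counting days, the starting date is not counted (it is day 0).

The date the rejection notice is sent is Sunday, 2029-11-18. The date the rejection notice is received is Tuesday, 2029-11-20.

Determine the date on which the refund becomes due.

The last day of the replacement period: 2029-11-18 + 30 days = 2029-12-18.
Adding 16 calendar days to 2029-12-18 gives 2030-01-03, which is the last day of the consultation period.
The last day of the standstill period: 2030-01-03 + 24 days = 2030-01-27.
Adding 75 calendar days to 2030-01-27 gives 2030-04-12, which is the date on which the refund becomes due.

2030-04-12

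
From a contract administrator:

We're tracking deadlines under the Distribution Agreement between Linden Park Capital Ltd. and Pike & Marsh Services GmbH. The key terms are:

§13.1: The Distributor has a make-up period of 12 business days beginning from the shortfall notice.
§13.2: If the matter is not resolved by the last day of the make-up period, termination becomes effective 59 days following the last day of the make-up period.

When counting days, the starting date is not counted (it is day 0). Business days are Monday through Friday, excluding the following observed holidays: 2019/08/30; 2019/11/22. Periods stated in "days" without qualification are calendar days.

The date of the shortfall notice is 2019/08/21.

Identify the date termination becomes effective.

2019/11/07

From Wednesday, 2019/08/21, 12 business days (Aug 22, Aug 23, Aug 26, Aug 27, …, Sep 5, Sep 6, Sep 9, skipping weekends and the listed holiday on Aug 30) brings us to Monday, 2019/09/09, which is the last day of the make-up period.
The date termination becomes effective: 59 calendar days after 2019/09/09 is 2019/11/07.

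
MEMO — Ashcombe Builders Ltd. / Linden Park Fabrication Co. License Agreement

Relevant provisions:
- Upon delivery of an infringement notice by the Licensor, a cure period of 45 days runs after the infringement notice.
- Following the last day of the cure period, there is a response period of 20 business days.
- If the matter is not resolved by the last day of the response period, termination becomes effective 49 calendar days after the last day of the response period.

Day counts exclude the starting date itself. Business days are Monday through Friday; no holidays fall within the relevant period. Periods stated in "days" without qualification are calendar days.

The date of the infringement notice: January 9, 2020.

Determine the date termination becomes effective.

May 8, 2020

The last day of the cure period: 45 calendar days after January 9, 2020 is February 23, 2020.
From Sunday, February 23, 2020, 20 business days (Feb 24, Feb 25, Feb 26, Feb 27, …, Mar 18, Mar 19, Mar 20, skipping weekends) brings us to Friday, March 20, 2020, which is the last day of the response period.
The date termination becomes effective: 49 calendar days after March 20, 2020 is May 8, 2020.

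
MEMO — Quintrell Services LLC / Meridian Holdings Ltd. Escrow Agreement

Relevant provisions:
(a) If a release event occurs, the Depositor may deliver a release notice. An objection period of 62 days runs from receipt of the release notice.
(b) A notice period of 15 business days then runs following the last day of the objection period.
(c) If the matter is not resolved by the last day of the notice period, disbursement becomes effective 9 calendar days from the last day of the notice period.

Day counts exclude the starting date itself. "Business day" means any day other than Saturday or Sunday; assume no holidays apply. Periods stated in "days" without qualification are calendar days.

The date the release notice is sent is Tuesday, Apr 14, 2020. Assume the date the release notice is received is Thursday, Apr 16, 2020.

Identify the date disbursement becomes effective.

Jul 17, 2020

The last day of the objection period: Apr 16, 2020 + 62 days = Jun 17, 2020.
From Wednesday, Jun 17, 2020, 15 business days (Jun 18, Jun 19, Jun 22, Jun 23, …, Jul 6, Jul 7, Jul 8, skipping weekends) brings us to Wednesday, Jul 8, 2020, which is the last day of the notice period.
The date disbursement becomes effective: 9 calendar days after Jul 8, 2020 is Jul 17, 2020.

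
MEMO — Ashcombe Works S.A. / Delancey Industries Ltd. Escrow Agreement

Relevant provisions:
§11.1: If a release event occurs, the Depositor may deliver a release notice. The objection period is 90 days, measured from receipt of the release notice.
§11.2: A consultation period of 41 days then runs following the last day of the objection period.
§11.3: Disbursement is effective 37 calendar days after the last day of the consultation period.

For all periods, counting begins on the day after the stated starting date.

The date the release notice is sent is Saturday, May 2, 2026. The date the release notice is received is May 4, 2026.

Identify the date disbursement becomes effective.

October 19, 2026

Adding 90 calendar days to May 4, 2026 gives August 2, 2026, which is the last day of the objection period.
Adding 41 calendar days to August 2, 2026 gives September 12, 2026, which is the last day of the consultation period.
Adding 37 calendar days to September 12, 2026 gives October 19, 2026, which is the date disbursement becomes effective.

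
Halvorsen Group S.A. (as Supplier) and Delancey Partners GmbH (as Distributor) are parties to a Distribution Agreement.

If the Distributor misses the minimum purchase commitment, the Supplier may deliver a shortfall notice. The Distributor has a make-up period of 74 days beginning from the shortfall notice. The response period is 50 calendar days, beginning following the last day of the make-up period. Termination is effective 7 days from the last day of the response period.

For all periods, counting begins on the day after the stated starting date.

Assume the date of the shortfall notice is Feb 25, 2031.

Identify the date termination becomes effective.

The last day of the make-up period: Feb 25, 2031 + 74 days = May 10, 2031.
The last day of the response period: May 10, 2031 + 50 days = Jun 29, 2031.
The date termination becomes effective: Jun 29, 2031 + 7 days = Jul 6, 2031.

Jul 6, 2031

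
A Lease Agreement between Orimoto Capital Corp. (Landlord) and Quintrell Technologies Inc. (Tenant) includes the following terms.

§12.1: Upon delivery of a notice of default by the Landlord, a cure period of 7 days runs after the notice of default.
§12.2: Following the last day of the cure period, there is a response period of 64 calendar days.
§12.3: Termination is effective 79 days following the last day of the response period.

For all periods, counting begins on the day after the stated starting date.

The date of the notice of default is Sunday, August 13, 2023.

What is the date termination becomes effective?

Adding 7 calendar days to August 13, 2023 gives August 20, 2023, which is the last day of the cure period.
The last day of the response period: August 20, 2023 + 64 days = October 23, 2023.
Adding 79 calendar days to October 23, 2023 gives January 10, 2024, which is the date termination becomes effective.

January 10, 2024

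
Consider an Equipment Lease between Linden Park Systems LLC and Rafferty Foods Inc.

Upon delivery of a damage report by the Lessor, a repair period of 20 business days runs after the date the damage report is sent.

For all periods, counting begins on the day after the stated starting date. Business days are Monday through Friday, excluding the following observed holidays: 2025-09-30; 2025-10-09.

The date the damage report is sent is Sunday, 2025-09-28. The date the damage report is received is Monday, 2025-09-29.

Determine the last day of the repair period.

2025-10-28

The last day of the repair period: counting 20 business days from Sunday, 2025-09-28 (Sep 29, Oct 1, Oct 2, Oct 3, …, Oct 24, Oct 27, Oct 28, skipping weekends and the listed holidays on Sep 30, Oct 9) reaches Tuesday, 2025-10-28.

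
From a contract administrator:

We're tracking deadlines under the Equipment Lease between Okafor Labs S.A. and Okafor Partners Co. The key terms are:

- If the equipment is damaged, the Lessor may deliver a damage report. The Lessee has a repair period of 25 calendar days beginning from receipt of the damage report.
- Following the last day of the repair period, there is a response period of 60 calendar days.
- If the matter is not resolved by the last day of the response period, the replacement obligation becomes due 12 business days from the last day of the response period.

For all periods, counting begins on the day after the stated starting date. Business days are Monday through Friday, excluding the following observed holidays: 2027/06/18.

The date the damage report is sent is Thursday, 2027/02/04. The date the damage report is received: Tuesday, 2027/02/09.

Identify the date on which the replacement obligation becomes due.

2027/05/21

Adding 25 calendar days to 2027/02/09 gives 2027/03/06, which is the last day of the repair period.
The last day of the response period: 2027/03/06 + 60 days = 2027/05/05.
The date on which the replacement obligation becomes due: 12 business days after Wednesday, 2027/05/05, skipping weekends — May 6, May 7, May 10, May 11, …, May 19, May 20, May 21 — lands on Friday, 2027/05/21.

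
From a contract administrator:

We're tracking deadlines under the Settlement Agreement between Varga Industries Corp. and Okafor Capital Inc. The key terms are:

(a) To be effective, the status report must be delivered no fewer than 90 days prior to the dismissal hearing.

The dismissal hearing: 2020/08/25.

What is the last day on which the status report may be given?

Counting back 90 calendar days from 2020/08/25 gives 2020/05/27.

2020/05/27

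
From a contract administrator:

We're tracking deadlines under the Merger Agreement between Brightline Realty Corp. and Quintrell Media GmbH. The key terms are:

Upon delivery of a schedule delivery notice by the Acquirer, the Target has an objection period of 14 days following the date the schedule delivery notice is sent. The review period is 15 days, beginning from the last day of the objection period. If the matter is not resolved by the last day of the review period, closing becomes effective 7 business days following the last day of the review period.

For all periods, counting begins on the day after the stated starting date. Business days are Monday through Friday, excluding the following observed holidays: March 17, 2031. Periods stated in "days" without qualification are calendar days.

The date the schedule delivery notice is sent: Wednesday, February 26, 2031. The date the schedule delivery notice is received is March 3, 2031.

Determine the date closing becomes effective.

The last day of the objection period: February 26, 2031 + 14 days = March 12, 2031.
The last day of the review period: March 12, 2031 + 15 days = March 27, 2031.
The date closing becomes effective: 7 business days after Thursday, March 27, 2031, skipping weekends — Mar 28, Mar 31, Apr 1, Apr 2, Apr 3, Apr 4, Apr 7 — lands on Monday, April 7, 2031.

April 7, 2031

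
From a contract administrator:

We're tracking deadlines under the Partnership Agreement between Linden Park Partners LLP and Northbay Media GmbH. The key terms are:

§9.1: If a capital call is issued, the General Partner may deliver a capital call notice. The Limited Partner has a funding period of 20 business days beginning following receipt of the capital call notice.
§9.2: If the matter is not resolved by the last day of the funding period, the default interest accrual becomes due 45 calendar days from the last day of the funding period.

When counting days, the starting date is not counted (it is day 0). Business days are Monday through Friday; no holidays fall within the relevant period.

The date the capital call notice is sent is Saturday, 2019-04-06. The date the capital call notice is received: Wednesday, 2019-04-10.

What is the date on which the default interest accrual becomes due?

2019-06-22

The last day of the funding period: 20 business days after Wednesday, 2019-04-10, skipping weekends — Apr 11, Apr 12, Apr 15, Apr 16, …, May 6, May 7, May 8 — lands on Wednesday, 2019-05-08.
The date on which the default interest accrual becomes due: 45 calendar days after 2019-05-08 is 2019-06-22.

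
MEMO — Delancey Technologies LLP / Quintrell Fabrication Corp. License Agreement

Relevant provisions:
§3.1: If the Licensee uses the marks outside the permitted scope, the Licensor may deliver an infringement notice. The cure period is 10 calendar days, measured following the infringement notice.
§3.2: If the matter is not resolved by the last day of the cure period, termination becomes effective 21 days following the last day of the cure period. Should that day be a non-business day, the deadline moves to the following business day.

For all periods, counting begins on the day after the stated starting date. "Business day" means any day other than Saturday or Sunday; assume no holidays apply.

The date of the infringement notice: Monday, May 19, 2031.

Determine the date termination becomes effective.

Jun 19, 2031

The last day of the cure period: 10 calendar days after May 19, 2031 is May 29, 2031.
The date termination becomes effective: May 29, 2031 + 21 days = Jun 19, 2031. Jun 19, 2031 is a Thursday, so no roll-forward applies.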